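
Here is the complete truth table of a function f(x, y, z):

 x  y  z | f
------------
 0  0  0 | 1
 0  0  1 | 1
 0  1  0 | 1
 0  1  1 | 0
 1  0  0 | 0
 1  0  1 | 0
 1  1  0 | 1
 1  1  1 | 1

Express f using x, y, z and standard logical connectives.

f(x, y, z) = NOT ((((NOT x AND y) AND z) OR ((x AND NOT y) AND NOT z)) OR ((x AND NOT y) AND z))

The 0-rows are (0,1,1), (1,0,0), (1,0,1). Take each as a conjunction (¬x·y·z, x·¬y·¬z, x·¬y·z), form their disjunction, and complement — that gives a formula that is 1 everywhere f is.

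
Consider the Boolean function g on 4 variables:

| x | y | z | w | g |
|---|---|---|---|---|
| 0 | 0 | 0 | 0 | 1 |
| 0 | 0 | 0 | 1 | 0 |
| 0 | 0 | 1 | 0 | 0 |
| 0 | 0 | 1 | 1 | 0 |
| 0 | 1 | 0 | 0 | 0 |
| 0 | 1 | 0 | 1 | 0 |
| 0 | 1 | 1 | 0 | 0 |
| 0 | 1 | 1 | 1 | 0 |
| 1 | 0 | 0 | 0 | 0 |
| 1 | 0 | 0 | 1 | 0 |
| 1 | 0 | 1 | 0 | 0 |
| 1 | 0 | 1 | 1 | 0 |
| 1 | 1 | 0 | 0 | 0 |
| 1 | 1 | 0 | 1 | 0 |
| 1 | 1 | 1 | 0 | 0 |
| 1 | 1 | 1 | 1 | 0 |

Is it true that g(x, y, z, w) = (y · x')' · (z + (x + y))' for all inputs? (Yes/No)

Test each input against both g and the formula:
  x=0, y=0, z=0, w=0: formula gives 1, g = 1 ✓
  x=0, y=0, z=0, w=1: formula gives 1, but g = 0 ✗
Row (0,0,0,1) is a counterexample, so the formula is not equivalent to g.

No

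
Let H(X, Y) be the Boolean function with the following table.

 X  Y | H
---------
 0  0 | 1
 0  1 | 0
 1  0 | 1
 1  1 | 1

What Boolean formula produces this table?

Only row (0,1) gives 0. So H is 1 everywhere except there — the complement of the minterm ¬X·Y.

H(X, Y) = NOT (NOT X AND Y)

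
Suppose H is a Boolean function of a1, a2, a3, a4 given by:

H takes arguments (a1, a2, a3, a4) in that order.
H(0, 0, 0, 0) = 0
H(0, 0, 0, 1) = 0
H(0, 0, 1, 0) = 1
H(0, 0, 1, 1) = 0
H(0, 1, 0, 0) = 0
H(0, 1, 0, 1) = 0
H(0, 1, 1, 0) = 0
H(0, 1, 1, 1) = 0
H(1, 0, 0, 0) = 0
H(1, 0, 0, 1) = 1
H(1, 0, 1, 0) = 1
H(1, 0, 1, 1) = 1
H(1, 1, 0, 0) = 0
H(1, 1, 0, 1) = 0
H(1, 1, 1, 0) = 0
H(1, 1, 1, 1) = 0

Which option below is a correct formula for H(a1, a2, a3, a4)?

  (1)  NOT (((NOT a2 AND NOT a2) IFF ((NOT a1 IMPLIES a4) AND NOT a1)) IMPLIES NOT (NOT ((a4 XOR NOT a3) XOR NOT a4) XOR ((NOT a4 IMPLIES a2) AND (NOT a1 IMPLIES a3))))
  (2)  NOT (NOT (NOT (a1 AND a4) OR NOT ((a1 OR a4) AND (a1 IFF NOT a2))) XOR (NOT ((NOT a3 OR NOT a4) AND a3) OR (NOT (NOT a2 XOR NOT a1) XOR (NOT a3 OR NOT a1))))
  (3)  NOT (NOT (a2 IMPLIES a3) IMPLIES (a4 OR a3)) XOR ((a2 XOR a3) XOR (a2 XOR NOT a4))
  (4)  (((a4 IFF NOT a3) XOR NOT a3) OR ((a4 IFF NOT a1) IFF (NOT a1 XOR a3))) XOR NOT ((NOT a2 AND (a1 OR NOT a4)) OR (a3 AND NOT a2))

(1) fails at (0,0,0,1): the formula yields 1, H is 0.
(3) fails at (0,0,0,0): the formula yields 1, H is 0.
(4) fails at (0,0,0,0): the formula yields 1, H is 0.
Only (2) survives; checking it on all 16 rows confirms it matches H.

2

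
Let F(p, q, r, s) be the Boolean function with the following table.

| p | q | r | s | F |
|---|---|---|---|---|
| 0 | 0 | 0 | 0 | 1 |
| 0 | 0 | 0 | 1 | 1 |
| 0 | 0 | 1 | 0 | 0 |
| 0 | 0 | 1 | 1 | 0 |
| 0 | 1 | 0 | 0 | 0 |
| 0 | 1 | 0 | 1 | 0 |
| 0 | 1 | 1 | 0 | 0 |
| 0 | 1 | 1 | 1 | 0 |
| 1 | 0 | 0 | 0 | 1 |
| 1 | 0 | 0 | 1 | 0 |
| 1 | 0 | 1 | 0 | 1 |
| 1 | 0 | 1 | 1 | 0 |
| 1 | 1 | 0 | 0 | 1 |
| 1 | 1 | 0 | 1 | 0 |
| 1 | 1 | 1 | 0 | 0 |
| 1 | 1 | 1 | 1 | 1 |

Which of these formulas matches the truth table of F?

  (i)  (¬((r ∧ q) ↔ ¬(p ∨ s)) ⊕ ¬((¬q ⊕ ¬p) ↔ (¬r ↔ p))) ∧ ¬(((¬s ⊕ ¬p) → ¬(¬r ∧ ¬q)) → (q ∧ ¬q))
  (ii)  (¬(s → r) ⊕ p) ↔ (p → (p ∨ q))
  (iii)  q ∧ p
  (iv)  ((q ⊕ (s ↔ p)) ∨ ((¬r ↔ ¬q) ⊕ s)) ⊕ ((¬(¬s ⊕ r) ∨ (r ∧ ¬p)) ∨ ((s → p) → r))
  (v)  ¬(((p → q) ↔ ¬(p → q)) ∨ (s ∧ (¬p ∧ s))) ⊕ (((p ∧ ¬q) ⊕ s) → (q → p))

iv

(i): at (0,0,0,1) it gives 0, but F = 1 — eliminated.
(ii): at (0,0,0,0) it gives 0, but F = 1 — eliminated.
(iii): at (0,0,0,0) it gives 0, but F = 1 — eliminated.
(v): at (0,0,0,0) it gives 0, but F = 1 — eliminated.
Only (iv) survives; checking it on all 16 rows confirms it matches F.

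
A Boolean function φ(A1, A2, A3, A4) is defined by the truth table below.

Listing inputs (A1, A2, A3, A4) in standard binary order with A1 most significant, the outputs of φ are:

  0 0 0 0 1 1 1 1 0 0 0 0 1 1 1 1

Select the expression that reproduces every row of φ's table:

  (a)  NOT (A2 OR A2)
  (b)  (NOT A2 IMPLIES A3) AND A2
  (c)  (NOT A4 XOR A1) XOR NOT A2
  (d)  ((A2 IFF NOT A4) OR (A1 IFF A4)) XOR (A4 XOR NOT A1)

b

(a) fails at (0,0,0,0): the formula yields 1, φ is 0.
(c) fails at (0,0,0,1): the formula yields 1, φ is 0.
(d) fails at (0,0,0,1): the formula yields 1, φ is 0.
(b) is the remaining candidate, and it agrees with φ on all 16 inputs.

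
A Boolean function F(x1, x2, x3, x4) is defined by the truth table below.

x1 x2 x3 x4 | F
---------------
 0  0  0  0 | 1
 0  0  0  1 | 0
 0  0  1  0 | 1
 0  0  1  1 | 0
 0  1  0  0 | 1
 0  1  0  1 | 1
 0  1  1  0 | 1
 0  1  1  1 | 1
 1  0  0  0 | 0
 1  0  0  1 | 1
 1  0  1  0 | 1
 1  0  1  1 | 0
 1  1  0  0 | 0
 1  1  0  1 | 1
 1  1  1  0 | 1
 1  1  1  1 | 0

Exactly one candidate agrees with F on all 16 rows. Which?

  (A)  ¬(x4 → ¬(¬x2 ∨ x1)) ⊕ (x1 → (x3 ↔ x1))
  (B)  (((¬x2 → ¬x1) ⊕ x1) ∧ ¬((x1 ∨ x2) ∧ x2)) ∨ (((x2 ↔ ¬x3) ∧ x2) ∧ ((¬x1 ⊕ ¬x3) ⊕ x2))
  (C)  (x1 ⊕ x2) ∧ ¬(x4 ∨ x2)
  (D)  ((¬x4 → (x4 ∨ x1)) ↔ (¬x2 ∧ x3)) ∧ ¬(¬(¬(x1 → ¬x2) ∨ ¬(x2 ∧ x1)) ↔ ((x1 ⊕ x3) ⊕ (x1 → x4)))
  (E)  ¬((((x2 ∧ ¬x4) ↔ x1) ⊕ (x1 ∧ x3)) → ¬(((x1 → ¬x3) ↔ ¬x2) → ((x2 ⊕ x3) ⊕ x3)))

A

(B): at (0,0,0,1) it gives 1, but F = 0 — eliminated.
(C): at (0,0,0,0) it gives 0, but F = 1 — eliminated.
(D): at (0,0,1,0) it gives 0, but F = 1 — eliminated.
(E): at (0,0,0,0) it gives 0, but F = 1 — eliminated.
(A) is the remaining candidate, and it agrees with F on all 16 inputs.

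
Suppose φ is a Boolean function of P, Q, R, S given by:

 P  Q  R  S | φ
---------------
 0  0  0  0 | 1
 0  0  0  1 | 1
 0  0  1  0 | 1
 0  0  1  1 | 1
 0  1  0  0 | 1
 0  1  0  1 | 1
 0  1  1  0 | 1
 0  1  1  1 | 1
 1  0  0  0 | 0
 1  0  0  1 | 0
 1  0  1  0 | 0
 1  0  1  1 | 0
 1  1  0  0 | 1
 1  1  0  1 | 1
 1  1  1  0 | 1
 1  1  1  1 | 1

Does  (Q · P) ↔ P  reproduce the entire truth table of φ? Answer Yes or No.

Evaluate (Q · P) ↔ P on each row and compare to φ:
  P=0, Q=0, R=0, S=0: formula gives 1, φ = 1 ✓
  P=0, Q=0, R=0, S=1: formula gives 1, φ = 1 ✓
  P=0, Q=0, R=1, S=0: formula gives 1, φ = 1 ✓
  P=0, Q=0, R=1, S=1: formula gives 1, φ = 1 ✓
  … (the remaining 12 rows also agree.)
Every row agrees, so the formula is equivalent.

Yes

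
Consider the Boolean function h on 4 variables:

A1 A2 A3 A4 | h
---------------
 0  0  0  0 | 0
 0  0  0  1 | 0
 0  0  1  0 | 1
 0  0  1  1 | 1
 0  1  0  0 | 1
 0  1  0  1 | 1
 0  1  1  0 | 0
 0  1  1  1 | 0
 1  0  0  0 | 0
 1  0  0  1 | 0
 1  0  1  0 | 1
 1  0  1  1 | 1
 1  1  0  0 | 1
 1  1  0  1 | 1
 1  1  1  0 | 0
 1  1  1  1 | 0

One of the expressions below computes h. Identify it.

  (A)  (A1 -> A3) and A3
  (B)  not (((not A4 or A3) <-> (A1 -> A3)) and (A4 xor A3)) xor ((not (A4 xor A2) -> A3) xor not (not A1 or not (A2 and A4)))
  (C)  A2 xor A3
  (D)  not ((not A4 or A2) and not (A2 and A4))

C

(A) fails at (0,1,0,0): the formula yields 0, h is 1.
(B) fails at (0,0,0,0): the formula yields 1, h is 0.
(D) fails at (0,0,0,1): the formula yields 1, h is 0.
That leaves (C). Evaluating it on every row reproduces the table of h exactly.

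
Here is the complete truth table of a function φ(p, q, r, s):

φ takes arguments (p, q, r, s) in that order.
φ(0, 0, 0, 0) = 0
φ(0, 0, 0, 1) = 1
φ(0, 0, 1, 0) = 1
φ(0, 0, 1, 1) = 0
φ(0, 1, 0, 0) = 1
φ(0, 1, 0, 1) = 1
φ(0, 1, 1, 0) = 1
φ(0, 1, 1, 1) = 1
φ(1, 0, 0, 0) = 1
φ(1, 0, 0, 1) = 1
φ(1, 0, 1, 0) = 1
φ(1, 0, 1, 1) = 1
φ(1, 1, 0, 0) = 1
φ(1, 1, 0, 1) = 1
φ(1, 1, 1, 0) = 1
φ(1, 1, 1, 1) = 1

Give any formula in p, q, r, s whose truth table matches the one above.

φ(p, q, r, s) = NOT ((((NOT p AND NOT q) AND NOT r) AND NOT s) OR (((NOT p AND NOT q) AND r) AND s))

There are just 2 zero rows: (0,0,0,0), (0,0,1,1). Their minterms are ¬p·¬q·¬r·¬s, ¬p·¬q·r·s; the OR of those covers precisely the 0-outputs, and negating it yields φ.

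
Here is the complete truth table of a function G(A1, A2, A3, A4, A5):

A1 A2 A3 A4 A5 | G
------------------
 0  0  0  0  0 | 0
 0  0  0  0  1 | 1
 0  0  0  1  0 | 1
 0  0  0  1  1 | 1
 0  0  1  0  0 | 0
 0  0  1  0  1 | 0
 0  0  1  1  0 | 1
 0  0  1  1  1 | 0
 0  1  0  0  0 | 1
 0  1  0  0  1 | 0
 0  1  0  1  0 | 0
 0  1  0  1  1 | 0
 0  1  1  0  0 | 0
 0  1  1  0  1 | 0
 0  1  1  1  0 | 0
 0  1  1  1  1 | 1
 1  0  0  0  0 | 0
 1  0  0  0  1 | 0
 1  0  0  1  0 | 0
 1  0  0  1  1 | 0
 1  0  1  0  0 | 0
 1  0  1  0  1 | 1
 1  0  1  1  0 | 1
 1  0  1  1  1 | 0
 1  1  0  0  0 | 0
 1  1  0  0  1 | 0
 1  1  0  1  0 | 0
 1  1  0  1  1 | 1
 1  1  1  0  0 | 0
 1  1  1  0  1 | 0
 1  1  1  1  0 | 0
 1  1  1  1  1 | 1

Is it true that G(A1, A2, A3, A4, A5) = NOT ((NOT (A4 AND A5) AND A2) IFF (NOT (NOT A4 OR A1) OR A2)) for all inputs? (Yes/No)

Check the formula against G row by row:
  A1=0, A2=0, A3=0, A4=0, A5=0: formula gives 0, G = 0 ✓
  A1=0, A2=0, A3=0, A4=0, A5=1: formula gives 0, but G = 1 ✗
A single disagreement suffices: at (0,0,0,0,1) they differ, so the formula does not compute G.

No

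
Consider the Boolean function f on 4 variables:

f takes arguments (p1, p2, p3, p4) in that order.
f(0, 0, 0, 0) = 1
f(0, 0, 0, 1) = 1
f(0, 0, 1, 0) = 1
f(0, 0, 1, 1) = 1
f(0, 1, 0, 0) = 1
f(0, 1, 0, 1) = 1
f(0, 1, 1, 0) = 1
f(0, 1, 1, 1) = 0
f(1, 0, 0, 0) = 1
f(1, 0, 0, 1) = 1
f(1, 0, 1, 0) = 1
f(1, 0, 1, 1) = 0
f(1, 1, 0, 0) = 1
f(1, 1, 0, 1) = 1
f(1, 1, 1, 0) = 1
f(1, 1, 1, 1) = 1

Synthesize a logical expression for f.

f(p1, p2, p3, p4) = ((((p1' · p2) · p3) · p4) + (((p1 · p2') · p3) · p4))'

f is 0 on only 2 rows — (0,1,1,1), (1,0,1,1). Writing each as a minterm (¬p1·p2·p3·p4, p1·¬p2·p3·p4) and OR-ing them characterizes exactly where f=0, so f is the negation of that disjunction.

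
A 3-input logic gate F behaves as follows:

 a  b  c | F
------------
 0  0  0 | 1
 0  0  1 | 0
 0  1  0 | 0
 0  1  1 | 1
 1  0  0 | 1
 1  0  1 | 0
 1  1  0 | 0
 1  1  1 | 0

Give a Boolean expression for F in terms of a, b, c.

F(a, b, c) = (((NOT a AND NOT b) AND NOT c) OR ((NOT a AND b) AND c)) OR ((a AND NOT b) AND NOT c)

F=1 on 3 inputs: (0,0,0), (0,1,1), (1,0,0). Reading each as a conjunction of literals (¬a·¬b·¬c, ¬a·b·c, a·¬b·¬c) and taking the OR gives the canonical DNF.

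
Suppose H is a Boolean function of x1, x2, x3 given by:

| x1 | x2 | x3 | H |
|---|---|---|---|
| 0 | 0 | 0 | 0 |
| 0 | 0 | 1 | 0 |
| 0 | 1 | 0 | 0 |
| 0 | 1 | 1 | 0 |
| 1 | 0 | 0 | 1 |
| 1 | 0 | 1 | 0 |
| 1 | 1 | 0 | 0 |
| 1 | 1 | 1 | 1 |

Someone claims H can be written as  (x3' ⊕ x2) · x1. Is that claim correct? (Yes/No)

Test each input against both H and the formula:
  x1=0, x2=0, x3=0: formula gives 0, H = 0 ✓
  x1=0, x2=0, x3=1: formula gives 0, H = 0 ✓
  x1=0, x2=1, x3=0: formula gives 0, H = 0 ✓
  x1=0, x2=1, x3=1: formula gives 0, H = 0 ✓
  x1=1, x2=0, x3=0: formula gives 1, H = 1 ✓
  … (the remaining 3 rows also agree.)
All 8 rows match — the expression computes H exactly.

Yes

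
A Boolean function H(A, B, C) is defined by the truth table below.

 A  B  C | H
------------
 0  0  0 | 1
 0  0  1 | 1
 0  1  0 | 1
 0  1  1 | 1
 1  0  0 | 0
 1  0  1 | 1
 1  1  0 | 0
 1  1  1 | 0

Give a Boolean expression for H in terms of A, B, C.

H(A, B, C) = ~((((A & ~B) & ~C) | ((A & B) & ~C)) | ((A & B) & C))

There are just 3 zero rows: (1,0,0), (1,1,0), (1,1,1). Their minterms are A·¬B·¬C, A·B·¬C, A·B·C; the OR of those covers precisely the 0-outputs, and negating it yields H.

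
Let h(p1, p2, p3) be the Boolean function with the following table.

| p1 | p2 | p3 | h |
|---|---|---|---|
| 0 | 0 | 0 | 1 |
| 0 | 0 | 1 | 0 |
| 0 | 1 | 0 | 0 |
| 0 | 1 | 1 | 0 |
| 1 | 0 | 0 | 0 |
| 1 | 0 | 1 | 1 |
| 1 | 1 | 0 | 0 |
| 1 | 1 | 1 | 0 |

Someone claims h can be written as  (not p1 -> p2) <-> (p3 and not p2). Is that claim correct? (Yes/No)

Yes

Test each input against both h and the formula:
  p1=0, p2=0, p3=0: formula gives 1, h = 1 ✓
  p1=0, p2=0, p3=1: formula gives 0, h = 0 ✓
  p1=0, p2=1, p3=0: formula gives 0, h = 0 ✓
  p1=0, p2=1, p3=1: formula gives 0, h = 0 ✓
  p1=1, p2=0, p3=0: formula gives 0, h = 0 ✓
  …and likewise for the remaining 3 rows.
No disagreement on any input; they are logically equivalent.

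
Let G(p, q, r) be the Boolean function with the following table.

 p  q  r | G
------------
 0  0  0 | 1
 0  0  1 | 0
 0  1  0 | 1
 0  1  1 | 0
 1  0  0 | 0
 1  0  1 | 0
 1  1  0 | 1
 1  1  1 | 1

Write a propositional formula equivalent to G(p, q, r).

G(p, q, r) = ((((¬p ∧ ¬q) ∧ ¬r) ∨ ((¬p ∧ q) ∧ ¬r)) ∨ ((p ∧ q) ∧ ¬r)) ∨ ((p ∧ q) ∧ r)

G=1 on 4 inputs: (0,0,0), (0,1,0), (1,1,0), (1,1,1). Reading each as a conjunction of literals (¬p·¬q·¬r, ¬p·q·¬r, p·q·¬r, p·q·r) and taking the OR gives the canonical DNF.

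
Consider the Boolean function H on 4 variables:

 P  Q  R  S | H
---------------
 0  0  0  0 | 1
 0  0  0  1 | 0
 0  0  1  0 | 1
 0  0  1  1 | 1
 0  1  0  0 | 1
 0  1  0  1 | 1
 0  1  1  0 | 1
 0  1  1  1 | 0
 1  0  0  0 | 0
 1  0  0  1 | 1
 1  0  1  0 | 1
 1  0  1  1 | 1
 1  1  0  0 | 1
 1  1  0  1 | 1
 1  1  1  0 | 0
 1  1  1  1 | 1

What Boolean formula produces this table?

H(P, Q, R, S) = ((((((P' · Q') · R') · S) + (((P' · Q) · R) · S)) + (((P · Q') · R') · S')) + (((P · Q) · R) · S'))'

There are just 4 zero rows: (0,0,0,1), (0,1,1,1), (1,0,0,0), (1,1,1,0). Their minterms are ¬P·¬Q·¬R·S, ¬P·Q·R·S, P·¬Q·¬R·¬S, P·Q·R·¬S; the OR of those covers precisely the 0-outputs, and negating it yields H.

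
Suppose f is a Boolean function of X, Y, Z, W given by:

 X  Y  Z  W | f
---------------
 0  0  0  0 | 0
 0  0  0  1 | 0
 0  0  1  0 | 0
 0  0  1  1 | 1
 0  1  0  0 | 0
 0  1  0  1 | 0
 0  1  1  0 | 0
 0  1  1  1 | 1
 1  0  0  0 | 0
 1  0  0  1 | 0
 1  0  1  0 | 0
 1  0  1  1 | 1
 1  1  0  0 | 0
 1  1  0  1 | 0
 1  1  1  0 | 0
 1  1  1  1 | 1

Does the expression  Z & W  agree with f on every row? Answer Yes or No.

Test each input against both f and the formula:
  X=0, Y=0, Z=0, W=0: formula gives 0, f = 0 ✓
  X=0, Y=0, Z=0, W=1: formula gives 0, f = 0 ✓
  X=0, Y=0, Z=1, W=0: formula gives 0, f = 0 ✓
  X=0, Y=0, Z=1, W=1: formula gives 1, f = 1 ✓
  …and likewise for the remaining 12 rows.
All 16 rows match — the expression computes f exactly.

Yes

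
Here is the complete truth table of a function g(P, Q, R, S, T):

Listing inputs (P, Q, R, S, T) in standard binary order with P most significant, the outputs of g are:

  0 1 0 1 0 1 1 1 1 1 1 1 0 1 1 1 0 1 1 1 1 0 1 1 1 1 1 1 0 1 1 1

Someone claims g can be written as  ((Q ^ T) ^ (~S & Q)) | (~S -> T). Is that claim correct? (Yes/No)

No

Test each input against both g and the formula:
  P=0, Q=0, R=0, S=0, T=0: formula gives 0, g = 0 ✓
  P=0, Q=0, R=0, S=0, T=1: formula gives 1, g = 1 ✓
  P=0, Q=0, R=0, S=1, T=0: formula gives 1, but g = 0 ✗
A single disagreement suffices: at (0,0,0,1,0) they differ, so the formula does not compute g.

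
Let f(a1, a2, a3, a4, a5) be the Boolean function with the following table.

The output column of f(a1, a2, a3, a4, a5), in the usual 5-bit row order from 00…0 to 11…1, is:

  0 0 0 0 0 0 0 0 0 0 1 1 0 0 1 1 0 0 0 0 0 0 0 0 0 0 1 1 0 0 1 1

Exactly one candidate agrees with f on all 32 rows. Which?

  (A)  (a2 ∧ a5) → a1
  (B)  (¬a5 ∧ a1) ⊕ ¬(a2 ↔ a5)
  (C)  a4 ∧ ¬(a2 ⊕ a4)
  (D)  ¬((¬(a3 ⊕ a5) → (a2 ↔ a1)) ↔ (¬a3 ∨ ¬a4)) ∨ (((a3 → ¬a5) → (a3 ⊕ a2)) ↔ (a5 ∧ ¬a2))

(A) fails at (0,0,0,0,0): the formula yields 1, f is 0.
(B) fails at (0,0,0,0,1): the formula yields 1, f is 0.
(D) fails at (0,0,0,0,0): the formula yields 1, f is 0.
That leaves (C). Evaluating it on every row reproduces the table of f exactly.

C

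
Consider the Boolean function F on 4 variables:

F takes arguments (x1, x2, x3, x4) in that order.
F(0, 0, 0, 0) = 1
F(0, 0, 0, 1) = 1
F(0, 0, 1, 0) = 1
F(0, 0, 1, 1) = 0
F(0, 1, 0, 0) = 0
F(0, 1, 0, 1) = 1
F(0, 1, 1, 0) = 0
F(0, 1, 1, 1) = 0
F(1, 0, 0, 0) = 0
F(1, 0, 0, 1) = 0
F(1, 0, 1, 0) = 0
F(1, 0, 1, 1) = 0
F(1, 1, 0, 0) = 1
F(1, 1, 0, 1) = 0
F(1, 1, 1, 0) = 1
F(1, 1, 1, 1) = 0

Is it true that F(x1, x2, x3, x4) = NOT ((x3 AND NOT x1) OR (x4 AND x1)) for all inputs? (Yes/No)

Test each input against both F and the formula:
  x1=0, x2=0, x3=0, x4=0: formula gives 1, F = 1 ✓
  x1=0, x2=0, x3=0, x4=1: formula gives 1, F = 1 ✓
  x1=0, x2=0, x3=1, x4=0: formula gives 0, but F = 1 ✗
A single disagreement suffices: at (0,0,1,0) they differ, so the formula does not compute F.

No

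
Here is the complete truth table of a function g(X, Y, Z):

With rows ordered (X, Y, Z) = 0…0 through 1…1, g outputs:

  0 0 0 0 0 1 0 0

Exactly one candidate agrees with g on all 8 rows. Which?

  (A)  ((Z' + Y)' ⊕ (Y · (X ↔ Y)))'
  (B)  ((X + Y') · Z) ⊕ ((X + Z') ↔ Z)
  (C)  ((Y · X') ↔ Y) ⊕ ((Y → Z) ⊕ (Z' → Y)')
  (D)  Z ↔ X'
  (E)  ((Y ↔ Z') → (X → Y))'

E

(A): at (0,0,0) it gives 1, but g = 0 — eliminated.
(B): at (0,0,1) it gives 1, but g = 0 — eliminated.
(C): at (0,0,0) it gives 1, but g = 0 — eliminated.
(D): at (0,0,1) it gives 1, but g = 0 — eliminated.
(E) is the remaining candidate, and it agrees with g on all 8 inputs.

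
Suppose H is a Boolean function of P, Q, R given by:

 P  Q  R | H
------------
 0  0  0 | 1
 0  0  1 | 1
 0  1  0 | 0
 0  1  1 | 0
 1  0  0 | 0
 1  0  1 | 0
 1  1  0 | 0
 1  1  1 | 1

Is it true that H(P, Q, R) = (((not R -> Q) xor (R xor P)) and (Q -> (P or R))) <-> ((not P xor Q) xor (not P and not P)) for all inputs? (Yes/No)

Check the formula against H row by row:
  P=0, Q=0, R=0: formula gives 1, H = 1 ✓
  P=0, Q=0, R=1: formula gives 1, H = 1 ✓
  P=0, Q=1, R=0: formula gives 0, H = 0 ✓
  P=0, Q=1, R=1: formula gives 0, H = 0 ✓
  P=1, Q=0, R=0: formula gives 0, H = 0 ✓
  … (the remaining 3 rows also agree.)
Every row agrees, so the formula is equivalent.

Yes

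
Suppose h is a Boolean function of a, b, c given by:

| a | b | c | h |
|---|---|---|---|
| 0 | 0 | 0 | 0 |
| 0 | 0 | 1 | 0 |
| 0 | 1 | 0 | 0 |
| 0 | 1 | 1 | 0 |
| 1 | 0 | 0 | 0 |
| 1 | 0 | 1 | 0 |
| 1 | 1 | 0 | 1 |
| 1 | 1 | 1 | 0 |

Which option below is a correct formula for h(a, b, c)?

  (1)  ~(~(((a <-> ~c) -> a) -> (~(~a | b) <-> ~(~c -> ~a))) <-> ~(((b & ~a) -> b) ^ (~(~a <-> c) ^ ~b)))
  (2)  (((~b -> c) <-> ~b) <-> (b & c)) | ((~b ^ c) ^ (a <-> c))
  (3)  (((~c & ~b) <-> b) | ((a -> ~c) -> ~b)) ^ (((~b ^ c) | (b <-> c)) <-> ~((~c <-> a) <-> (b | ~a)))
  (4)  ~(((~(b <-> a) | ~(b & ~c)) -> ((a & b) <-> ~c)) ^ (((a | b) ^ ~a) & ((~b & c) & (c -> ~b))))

3

(1) disagrees with h on (0,0,1) (formula → 1, table → 0); rule it out.
(2) disagrees with h on (0,0,0) (formula → 1, table → 0); rule it out.
(4) disagrees with h on (0,0,0) (formula → 1, table → 0); rule it out.
That leaves (3). Evaluating it on every row reproduces the table of h exactly.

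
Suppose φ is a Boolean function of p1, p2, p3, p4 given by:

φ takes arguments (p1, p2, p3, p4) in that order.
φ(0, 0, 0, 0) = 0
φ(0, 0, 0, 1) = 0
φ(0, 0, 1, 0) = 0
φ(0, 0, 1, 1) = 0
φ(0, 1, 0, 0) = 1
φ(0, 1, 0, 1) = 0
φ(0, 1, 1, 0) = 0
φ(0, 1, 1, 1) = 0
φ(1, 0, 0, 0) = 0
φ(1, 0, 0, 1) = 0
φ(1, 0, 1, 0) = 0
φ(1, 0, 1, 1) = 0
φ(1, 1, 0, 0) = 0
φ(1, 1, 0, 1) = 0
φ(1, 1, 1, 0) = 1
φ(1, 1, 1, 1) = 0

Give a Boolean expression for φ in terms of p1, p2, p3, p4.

φ=1 on 2 inputs: (0,1,0,0), (1,1,1,0). Reading each as a conjunction of literals (¬p1·p2·¬p3·¬p4, p1·p2·p3·¬p4) and taking the OR gives the canonical DNF.

φ(p1, p2, p3, p4) = (((NOT p1 AND p2) AND NOT p3) AND NOT p4) OR (((p1 AND p2) AND p3) AND NOT p4)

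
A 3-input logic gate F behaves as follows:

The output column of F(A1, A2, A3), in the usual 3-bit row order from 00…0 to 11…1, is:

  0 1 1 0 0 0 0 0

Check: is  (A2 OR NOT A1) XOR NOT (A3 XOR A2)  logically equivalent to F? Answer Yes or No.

Evaluate (A2 OR NOT A1) XOR NOT (A3 XOR A2) on each row and compare to F:
  A1=0, A2=0, A3=0: formula gives 0, F = 0 ✓
  A1=0, A2=0, A3=1: formula gives 1, F = 1 ✓
  A1=0, A2=1, A3=0: formula gives 1, F = 1 ✓
  A1=0, A2=1, A3=1: formula gives 0, F = 0 ✓
  A1=1, A2=0, A3=0: formula gives 1, but F = 0 ✗
Row (1,0,0) is a counterexample, so the formula is not equivalent to F.

No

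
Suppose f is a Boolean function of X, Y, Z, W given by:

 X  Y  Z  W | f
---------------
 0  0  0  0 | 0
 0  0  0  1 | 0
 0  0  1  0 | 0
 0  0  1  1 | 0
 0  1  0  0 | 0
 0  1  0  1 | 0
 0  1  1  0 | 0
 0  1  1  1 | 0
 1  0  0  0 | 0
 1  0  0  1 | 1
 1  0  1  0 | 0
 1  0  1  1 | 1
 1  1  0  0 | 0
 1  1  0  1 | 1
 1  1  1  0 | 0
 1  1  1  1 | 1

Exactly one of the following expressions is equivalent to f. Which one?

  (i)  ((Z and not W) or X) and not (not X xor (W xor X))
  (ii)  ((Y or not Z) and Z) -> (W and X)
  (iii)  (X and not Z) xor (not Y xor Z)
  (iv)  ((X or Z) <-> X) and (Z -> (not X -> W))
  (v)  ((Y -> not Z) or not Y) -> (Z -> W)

(ii) fails at (0,0,0,0): the formula yields 1, f is 0.
(iii) fails at (0,0,0,0): the formula yields 1, f is 0.
(iv) fails at (0,0,0,0): the formula yields 1, f is 0.
(v) fails at (0,0,0,0): the formula yields 1, f is 0.
Only (i) survives; checking it on all 16 rows confirms it matches f.

i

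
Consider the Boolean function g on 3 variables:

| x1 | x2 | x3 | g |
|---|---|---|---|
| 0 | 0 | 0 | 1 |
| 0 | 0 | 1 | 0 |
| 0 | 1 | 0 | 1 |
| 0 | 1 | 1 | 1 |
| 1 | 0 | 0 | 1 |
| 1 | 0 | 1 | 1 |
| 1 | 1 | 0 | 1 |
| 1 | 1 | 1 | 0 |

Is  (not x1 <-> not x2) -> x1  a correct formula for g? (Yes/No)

Check the formula against g row by row:
  x1=0, x2=0, x3=0: formula gives 0, but g = 1 ✗
A single disagreement suffices: at (0,0,0) they differ, so the formula does not compute g.

No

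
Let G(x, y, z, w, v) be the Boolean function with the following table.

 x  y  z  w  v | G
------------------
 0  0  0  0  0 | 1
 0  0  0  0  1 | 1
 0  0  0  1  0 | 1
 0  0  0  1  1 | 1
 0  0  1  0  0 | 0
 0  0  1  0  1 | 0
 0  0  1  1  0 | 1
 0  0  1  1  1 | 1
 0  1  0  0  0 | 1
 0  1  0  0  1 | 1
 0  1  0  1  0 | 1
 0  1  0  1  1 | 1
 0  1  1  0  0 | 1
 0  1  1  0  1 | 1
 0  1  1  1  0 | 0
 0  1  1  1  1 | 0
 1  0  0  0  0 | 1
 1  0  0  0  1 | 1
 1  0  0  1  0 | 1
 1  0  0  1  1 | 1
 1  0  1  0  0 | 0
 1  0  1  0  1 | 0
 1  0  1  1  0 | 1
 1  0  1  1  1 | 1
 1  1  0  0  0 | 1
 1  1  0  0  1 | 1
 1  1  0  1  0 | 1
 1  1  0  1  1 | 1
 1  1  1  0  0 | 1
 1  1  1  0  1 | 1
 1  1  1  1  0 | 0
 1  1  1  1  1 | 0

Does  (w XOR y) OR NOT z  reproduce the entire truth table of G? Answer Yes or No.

Yes

Test each input against both G and the formula:
  x=0, y=0, z=0, w=0, v=0: formula gives 1, G = 1 ✓
  x=0, y=0, z=0, w=0, v=1: formula gives 1, G = 1 ✓
  x=0, y=0, z=0, w=1, v=0: formula gives 1, G = 1 ✓
  x=0, y=0, z=0, w=1, v=1: formula gives 1, G = 1 ✓
  …and likewise for the remaining 28 rows.
Every row agrees, so the formula is equivalent.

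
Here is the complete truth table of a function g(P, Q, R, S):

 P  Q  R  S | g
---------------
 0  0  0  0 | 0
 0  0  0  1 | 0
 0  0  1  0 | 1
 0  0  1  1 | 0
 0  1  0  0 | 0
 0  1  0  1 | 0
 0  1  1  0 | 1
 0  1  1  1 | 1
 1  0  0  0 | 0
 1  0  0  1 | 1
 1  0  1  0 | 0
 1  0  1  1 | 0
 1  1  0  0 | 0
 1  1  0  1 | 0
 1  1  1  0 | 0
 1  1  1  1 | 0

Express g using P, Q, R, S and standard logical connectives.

g(P, Q, R, S) = (((((¬P ∧ ¬Q) ∧ R) ∧ ¬S) ∨ (((¬P ∧ Q) ∧ R) ∧ ¬S)) ∨ (((¬P ∧ Q) ∧ R) ∧ S)) ∨ (((P ∧ ¬Q) ∧ ¬R) ∧ S)

The 1-rows are (0,0,1,0), (0,1,1,0), (0,1,1,1), (1,0,0,1). Each contributes one minterm — ¬P·¬Q·R·¬S; ¬P·Q·R·¬S; ¬P·Q·R·S; P·¬Q·¬R·S — and their disjunction is a sum-of-products form of g.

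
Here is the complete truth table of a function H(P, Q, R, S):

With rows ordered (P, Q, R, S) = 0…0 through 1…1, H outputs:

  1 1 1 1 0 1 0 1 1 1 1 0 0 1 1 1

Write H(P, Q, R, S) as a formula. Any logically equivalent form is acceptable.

H(P, Q, R, S) = ¬((((((¬P ∧ Q) ∧ ¬R) ∧ ¬S) ∨ (((¬P ∧ Q) ∧ R) ∧ ¬S)) ∨ (((P ∧ ¬Q) ∧ R) ∧ S)) ∨ (((P ∧ Q) ∧ ¬R) ∧ ¬S))

There are just 4 zero rows: (0,1,0,0), (0,1,1,0), (1,0,1,1), (1,1,0,0). Their minterms are ¬P·Q·¬R·¬S, ¬P·Q·R·¬S, P·¬Q·R·S, P·Q·¬R·¬S; the OR of those covers precisely the 0-outputs, and negating it yields H.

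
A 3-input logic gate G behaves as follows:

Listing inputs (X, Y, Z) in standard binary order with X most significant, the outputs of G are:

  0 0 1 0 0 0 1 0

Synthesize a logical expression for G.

G(X, Y, Z) = ((~X & Y) & ~Z) | ((X & Y) & ~Z)

The 1-rows are (0,1,0), (1,1,0). Each contributes one minterm — ¬X·Y·¬Z; X·Y·¬Z — and their disjunction is a sum-of-products form of G.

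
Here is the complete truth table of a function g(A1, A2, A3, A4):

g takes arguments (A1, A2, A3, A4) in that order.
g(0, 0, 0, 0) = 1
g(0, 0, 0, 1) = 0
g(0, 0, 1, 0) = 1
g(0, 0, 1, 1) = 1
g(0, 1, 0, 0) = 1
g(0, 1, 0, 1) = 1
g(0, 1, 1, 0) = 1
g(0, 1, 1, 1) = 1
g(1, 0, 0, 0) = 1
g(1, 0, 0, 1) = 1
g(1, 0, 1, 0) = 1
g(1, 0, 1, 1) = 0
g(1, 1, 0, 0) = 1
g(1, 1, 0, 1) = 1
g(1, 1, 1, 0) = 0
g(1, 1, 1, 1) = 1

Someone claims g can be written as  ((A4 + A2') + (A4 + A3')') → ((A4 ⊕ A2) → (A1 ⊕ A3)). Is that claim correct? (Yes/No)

Yes

Check the formula against g row by row:
  A1=0, A2=0, A3=0, A4=0: formula gives 1, g = 1 ✓
  A1=0, A2=0, A3=0, A4=1: formula gives 0, g = 0 ✓
  A1=0, A2=0, A3=1, A4=0: formula gives 1, g = 1 ✓
  A1=0, A2=0, A3=1, A4=1: formula gives 1, g = 1 ✓
  …and likewise for the remaining 12 rows.
All 16 rows match — the expression computes g exactly.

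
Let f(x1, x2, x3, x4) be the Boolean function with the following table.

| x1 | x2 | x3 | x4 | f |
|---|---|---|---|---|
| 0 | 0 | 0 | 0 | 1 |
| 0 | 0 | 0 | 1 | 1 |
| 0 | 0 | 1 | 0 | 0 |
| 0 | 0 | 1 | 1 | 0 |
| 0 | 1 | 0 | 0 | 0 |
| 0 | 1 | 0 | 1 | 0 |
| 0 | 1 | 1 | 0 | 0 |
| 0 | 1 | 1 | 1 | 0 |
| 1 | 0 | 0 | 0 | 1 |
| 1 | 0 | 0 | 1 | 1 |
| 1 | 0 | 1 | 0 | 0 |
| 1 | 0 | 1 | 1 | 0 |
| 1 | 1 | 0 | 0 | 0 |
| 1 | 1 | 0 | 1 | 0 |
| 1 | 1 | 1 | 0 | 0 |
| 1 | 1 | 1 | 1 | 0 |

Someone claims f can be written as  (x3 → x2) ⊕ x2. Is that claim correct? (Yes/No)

Evaluate (x3 → x2) ⊕ x2 on each row and compare to f:
  x1=0, x2=0, x3=0, x4=0: formula gives 1, f = 1 ✓
  x1=0, x2=0, x3=0, x4=1: formula gives 1, f = 1 ✓
  x1=0, x2=0, x3=1, x4=0: formula gives 0, f = 0 ✓
  x1=0, x2=0, x3=1, x4=1: formula gives 0, f = 0 ✓
  …and likewise for the remaining 12 rows.
No disagreement on any input; they are logically equivalent.

Yes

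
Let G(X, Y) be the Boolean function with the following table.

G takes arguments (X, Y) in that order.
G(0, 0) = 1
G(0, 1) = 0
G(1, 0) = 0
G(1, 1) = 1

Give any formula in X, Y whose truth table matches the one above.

The output is 1 exactly when an even number of inputs are 1 — the complement of 2-way XOR.

G(X, Y) = NOT (X XOR Y)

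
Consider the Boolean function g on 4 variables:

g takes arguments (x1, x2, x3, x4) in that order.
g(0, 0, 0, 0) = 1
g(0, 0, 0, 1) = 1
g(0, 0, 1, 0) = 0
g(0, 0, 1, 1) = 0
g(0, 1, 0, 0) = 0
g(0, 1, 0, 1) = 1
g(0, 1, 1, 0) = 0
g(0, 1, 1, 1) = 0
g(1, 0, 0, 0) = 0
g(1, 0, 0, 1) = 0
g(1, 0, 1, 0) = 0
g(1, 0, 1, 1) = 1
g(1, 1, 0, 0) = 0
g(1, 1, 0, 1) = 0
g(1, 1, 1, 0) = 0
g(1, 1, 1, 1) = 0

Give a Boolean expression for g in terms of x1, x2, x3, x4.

Collect the rows where g=1 — (0,0,0,0), (0,0,0,1), (0,1,0,1), (1,0,1,1) — and write one minterm per row: ¬x1·¬x2·¬x3·¬x4, ¬x1·¬x2·¬x3·x4, ¬x1·x2·¬x3·x4, x1·¬x2·x3·x4. Their union (logical OR) reproduces the table exactly.

g(x1, x2, x3, x4) = (((((~x1 & ~x2) & ~x3) & ~x4) | (((~x1 & ~x2) & ~x3) & x4)) | (((~x1 & x2) & ~x3) & x4)) | (((x1 & ~x2) & x3) & x4)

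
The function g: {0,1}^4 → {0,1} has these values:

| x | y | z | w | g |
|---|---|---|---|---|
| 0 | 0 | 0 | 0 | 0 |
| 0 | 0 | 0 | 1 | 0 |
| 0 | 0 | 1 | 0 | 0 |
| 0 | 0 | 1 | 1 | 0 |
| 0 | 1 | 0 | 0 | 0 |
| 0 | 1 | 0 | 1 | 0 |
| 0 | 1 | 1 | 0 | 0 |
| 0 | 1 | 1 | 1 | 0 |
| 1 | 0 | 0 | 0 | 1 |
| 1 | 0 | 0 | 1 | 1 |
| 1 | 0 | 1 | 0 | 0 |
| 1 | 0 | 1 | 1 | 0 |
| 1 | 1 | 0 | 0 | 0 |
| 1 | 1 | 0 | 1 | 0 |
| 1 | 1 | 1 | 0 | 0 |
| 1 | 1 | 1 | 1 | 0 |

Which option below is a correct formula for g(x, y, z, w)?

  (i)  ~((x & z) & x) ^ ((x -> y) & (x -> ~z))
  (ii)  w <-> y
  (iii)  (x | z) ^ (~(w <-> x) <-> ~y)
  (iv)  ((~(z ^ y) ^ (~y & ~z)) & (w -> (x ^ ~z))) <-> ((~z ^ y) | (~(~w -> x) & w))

(ii) disagrees with g on (0,0,0,0) (formula → 1, table → 0); rule it out.
(iii) disagrees with g on (0,0,0,1) (formula → 1, table → 0); rule it out.
(iv) disagrees with g on (0,0,1,0) (formula → 1, table → 0); rule it out.
(i) is the remaining candidate, and it agrees with g on all 16 inputs.

i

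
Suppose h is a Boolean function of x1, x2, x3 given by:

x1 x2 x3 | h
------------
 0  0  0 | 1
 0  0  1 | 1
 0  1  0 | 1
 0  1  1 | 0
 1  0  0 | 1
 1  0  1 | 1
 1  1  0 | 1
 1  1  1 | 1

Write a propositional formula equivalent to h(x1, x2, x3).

Only row (0,1,1) gives 0. So h is 1 everywhere except there — the complement of the minterm ¬x1·x2·x3.

h(x1, x2, x3) = not ((not x1 and x2) and x3)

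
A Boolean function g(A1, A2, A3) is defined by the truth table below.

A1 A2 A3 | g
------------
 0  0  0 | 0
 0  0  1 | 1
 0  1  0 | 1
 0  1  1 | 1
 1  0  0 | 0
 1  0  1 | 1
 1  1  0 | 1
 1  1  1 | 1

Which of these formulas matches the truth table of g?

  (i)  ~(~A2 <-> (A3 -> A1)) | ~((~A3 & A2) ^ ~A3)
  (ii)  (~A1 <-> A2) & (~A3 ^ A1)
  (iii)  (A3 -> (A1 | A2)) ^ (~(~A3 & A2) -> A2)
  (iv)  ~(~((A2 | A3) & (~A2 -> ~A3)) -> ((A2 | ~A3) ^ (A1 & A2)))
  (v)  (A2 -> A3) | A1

i

(ii) fails at (0,0,1): the formula yields 0, g is 1.
(iii) fails at (0,0,0): the formula yields 1, g is 0.
(iv) fails at (0,1,0): the formula yields 0, g is 1.
(v) fails at (0,0,0): the formula yields 1, g is 0.
(i) is the remaining candidate, and it agrees with g on all 8 inputs.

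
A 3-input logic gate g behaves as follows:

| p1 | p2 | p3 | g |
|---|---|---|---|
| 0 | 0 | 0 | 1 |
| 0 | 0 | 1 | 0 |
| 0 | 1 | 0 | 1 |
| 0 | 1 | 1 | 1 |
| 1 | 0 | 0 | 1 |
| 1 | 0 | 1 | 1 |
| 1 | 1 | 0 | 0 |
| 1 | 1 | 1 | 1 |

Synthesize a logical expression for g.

g(p1, p2, p3) = ~(((~p1 & ~p2) & p3) | ((p1 & p2) & ~p3))

g is 0 on only 2 rows — (0,0,1), (1,1,0). Writing each as a minterm (¬p1·¬p2·p3, p1·p2·¬p3) and OR-ing them characterizes exactly where g=0, so g is the negation of that disjunction.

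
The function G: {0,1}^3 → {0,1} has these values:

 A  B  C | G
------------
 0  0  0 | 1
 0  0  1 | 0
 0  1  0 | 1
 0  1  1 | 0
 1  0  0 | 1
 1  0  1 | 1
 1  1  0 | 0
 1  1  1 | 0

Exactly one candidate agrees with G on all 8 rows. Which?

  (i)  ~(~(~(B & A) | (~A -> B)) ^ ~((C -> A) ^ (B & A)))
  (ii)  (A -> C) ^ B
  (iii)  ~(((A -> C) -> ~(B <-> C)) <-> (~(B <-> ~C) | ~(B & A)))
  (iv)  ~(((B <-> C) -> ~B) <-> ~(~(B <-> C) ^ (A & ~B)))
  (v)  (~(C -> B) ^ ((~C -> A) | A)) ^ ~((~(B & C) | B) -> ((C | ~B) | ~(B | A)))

(ii) disagrees with G on (0,0,1) (formula → 1, table → 0); rule it out.
(iii) disagrees with G on (0,1,0) (formula → 0, table → 1); rule it out.
(iv) disagrees with G on (0,0,0) (formula → 0, table → 1); rule it out.
(v) disagrees with G on (0,0,0) (formula → 0, table → 1); rule it out.
(i) is the remaining candidate, and it agrees with G on all 8 inputs.

i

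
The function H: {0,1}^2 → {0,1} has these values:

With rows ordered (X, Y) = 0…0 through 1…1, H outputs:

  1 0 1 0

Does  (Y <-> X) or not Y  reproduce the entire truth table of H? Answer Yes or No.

No

Check the formula against H row by row:
  X=0, Y=0: formula gives 1, H = 1 ✓
  X=0, Y=1: formula gives 0, H = 0 ✓
  X=1, Y=0: formula gives 1, H = 1 ✓
  X=1, Y=1: formula gives 1, but H = 0 ✗
A single disagreement suffices: at (1,1) they differ, so the formula does not compute H.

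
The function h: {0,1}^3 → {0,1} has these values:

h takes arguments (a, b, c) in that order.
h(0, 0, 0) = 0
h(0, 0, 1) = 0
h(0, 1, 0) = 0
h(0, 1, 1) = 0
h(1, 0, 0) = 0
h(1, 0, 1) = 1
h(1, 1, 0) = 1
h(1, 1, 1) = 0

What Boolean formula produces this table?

The 1-rows are (1,0,1), (1,1,0). Each contributes one minterm — a·¬b·c; a·b·¬c — and their disjunction is a sum-of-products form of h.

h(a, b, c) = ((a AND NOT b) AND c) OR ((a AND b) AND NOT c)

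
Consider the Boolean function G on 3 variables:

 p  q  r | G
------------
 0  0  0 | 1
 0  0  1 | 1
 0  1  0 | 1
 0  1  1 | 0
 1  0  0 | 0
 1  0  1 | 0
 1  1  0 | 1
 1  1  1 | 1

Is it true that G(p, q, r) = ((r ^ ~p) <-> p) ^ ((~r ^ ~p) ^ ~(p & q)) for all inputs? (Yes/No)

Evaluate ((r ^ ~p) <-> p) ^ ((~r ^ ~p) ^ ~(p & q)) on each row and compare to G:
  p=0, q=0, r=0: formula gives 1, G = 1 ✓
  p=0, q=0, r=1: formula gives 1, G = 1 ✓
  p=0, q=1, r=0: formula gives 1, G = 1 ✓
  p=0, q=1, r=1: formula gives 1, but G = 0 ✗
Since they disagree at (0,1,1), the expression is not a correct formula for G.

No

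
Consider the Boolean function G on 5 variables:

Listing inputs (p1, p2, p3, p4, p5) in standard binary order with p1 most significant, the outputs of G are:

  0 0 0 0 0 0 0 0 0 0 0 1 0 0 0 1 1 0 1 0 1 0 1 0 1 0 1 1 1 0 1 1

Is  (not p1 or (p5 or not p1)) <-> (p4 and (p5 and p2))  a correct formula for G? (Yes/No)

Check the formula against G row by row:
  p1=0, p2=0, p3=0, p4=0, p5=0: formula gives 0, G = 0 ✓
  p1=0, p2=0, p3=0, p4=0, p5=1: formula gives 0, G = 0 ✓
  p1=0, p2=0, p3=0, p4=1, p5=0: formula gives 0, G = 0 ✓
  p1=0, p2=0, p3=0, p4=1, p5=1: formula gives 0, G = 0 ✓
  …and likewise for the remaining 28 rows.
All 32 rows match — the expression computes G exactly.

Yes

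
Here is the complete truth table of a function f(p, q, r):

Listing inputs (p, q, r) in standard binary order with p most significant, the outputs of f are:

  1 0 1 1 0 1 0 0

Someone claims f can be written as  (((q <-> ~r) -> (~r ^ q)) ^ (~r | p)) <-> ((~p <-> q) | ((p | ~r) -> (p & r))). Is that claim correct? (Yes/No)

Yes

Evaluate (((q <-> ~r) -> (~r ^ q)) ^ (~r | p)) <-> ((~p <-> q) | ((p | ~r) -> (p & r))) on each row and compare to f:
  p=0, q=0, r=0: formula gives 1, f = 1 ✓
  p=0, q=0, r=1: formula gives 0, f = 0 ✓
  p=0, q=1, r=0: formula gives 1, f = 1 ✓
  p=0, q=1, r=1: formula gives 1, f = 1 ✓
  p=1, q=0, r=0: formula gives 0, f = 0 ✓
  … (the remaining 3 rows also agree.)
Every row agrees, so the formula is equivalent.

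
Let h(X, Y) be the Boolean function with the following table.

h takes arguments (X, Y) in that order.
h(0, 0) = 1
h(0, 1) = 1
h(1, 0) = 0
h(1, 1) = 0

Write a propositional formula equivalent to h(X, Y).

The output is the negation of X.

h(X, Y) = X'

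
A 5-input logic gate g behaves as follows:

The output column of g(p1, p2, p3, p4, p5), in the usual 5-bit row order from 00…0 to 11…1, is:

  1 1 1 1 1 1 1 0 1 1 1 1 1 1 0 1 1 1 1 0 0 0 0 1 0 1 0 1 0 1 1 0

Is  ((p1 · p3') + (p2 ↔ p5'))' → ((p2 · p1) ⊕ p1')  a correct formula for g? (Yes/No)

Test each input against both g and the formula:
  p1=0, p2=0, p3=0, p4=0, p5=0: formula gives 1, g = 1 ✓
  p1=0, p2=0, p3=0, p4=0, p5=1: formula gives 1, g = 1 ✓
  p1=0, p2=0, p3=0, p4=1, p5=0: formula gives 1, g = 1 ✓
  p1=0, p2=0, p3=0, p4=1, p5=1: formula gives 1, g = 1 ✓
  …
  p1=0, p2=0, p3=1, p4=1, p5=1: formula gives 1, but g = 0 ✗
A single disagreement suffices: at (0,0,1,1,1) they differ, so the formula does not compute g.

No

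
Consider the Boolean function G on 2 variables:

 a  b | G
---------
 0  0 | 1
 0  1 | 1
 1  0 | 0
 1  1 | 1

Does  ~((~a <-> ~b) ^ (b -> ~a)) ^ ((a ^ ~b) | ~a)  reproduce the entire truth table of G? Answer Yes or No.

No

Test each input against both G and the formula:
  a=0, b=0: formula gives 0, but G = 1 ✗
Since they disagree at (0,0), the expression is not a correct formula for G.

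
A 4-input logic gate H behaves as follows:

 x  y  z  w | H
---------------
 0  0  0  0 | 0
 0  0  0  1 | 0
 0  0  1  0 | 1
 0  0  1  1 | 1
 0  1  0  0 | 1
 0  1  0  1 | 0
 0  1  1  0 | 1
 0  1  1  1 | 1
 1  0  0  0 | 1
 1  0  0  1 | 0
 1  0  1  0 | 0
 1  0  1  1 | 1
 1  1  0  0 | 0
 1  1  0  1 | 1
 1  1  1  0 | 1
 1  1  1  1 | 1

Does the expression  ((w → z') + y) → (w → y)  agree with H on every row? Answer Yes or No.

Evaluate ((w → z') + y) → (w → y) on each row and compare to H:
  x=0, y=0, z=0, w=0: formula gives 1, but H = 0 ✗
Row (0,0,0,0) is a counterexample, so the formula is not equivalent to H.

No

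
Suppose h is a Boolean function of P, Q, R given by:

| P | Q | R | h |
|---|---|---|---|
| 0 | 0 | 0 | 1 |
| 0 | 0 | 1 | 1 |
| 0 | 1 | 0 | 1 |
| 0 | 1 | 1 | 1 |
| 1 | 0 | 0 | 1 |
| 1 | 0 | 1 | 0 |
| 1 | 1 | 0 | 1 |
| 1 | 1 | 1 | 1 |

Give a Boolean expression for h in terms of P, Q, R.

h(P, Q, R) = not ((P and not Q) and R)

h is 0 on exactly one input, (1,0,1), whose minterm is P·¬Q·R. So h is the negation of that single conjunction.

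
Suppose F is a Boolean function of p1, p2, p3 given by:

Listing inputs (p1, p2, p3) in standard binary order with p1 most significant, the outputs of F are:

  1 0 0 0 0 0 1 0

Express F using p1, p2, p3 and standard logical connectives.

F(p1, p2, p3) = ((¬p1 ∧ ¬p2) ∧ ¬p3) ∨ ((p1 ∧ p2) ∧ ¬p3)

The 1-rows are (0,0,0), (1,1,0). Each contributes one minterm — ¬p1·¬p2·¬p3; p1·p2·¬p3 — and their disjunction is a sum-of-products form of F.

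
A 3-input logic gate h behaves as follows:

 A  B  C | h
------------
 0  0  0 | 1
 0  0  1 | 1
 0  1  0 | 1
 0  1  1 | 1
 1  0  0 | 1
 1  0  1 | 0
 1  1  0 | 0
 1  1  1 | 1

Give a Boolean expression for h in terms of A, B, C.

The 0-rows are (1,0,1), (1,1,0). Take each as a conjunction (A·¬B·C, A·B·¬C), form their disjunction, and complement — that gives a formula that is 1 everywhere h is.

h(A, B, C) = ~(((A & ~B) & C) | ((A & B) & ~C))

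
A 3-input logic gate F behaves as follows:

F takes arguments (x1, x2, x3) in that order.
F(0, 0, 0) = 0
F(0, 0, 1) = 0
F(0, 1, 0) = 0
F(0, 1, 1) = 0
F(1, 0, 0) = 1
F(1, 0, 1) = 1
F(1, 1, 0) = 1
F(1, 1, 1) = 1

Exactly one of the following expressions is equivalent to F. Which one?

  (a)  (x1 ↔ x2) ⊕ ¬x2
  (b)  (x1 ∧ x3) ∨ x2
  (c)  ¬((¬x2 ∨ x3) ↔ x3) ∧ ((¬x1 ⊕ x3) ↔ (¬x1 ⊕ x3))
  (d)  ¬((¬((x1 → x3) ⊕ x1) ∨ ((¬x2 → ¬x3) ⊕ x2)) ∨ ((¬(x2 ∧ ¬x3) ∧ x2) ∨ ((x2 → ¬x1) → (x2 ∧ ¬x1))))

(b) fails at (0,1,0): the formula yields 1, F is 0.
(c) fails at (0,0,0): the formula yields 1, F is 0.
(d) fails at (0,0,1): the formula yields 1, F is 0.
That leaves (a). Evaluating it on every row reproduces the table of F exactly.

a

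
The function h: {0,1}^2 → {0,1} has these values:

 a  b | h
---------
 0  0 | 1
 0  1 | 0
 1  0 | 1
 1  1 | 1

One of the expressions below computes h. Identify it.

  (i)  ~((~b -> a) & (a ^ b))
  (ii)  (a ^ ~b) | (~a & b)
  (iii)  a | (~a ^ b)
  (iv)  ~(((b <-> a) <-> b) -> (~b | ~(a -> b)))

iii

(i): at (1,0) it gives 0, but h = 1 — eliminated.
(ii): at (0,1) it gives 1, but h = 0 — eliminated.
(iv): at (0,0) it gives 0, but h = 1 — eliminated.
Only (iii) survives; checking it on all 4 rows confirms it matches h.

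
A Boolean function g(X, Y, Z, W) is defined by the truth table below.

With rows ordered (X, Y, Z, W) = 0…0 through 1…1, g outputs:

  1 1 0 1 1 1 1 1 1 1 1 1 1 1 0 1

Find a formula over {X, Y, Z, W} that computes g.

g(X, Y, Z, W) = ~((((~X & ~Y) & Z) & ~W) | (((X & Y) & Z) & ~W))

g is 0 on only 2 rows — (0,0,1,0), (1,1,1,0). Writing each as a minterm (¬X·¬Y·Z·¬W, X·Y·Z·¬W) and OR-ing them characterizes exactly where g=0, so g is the negation of that disjunction.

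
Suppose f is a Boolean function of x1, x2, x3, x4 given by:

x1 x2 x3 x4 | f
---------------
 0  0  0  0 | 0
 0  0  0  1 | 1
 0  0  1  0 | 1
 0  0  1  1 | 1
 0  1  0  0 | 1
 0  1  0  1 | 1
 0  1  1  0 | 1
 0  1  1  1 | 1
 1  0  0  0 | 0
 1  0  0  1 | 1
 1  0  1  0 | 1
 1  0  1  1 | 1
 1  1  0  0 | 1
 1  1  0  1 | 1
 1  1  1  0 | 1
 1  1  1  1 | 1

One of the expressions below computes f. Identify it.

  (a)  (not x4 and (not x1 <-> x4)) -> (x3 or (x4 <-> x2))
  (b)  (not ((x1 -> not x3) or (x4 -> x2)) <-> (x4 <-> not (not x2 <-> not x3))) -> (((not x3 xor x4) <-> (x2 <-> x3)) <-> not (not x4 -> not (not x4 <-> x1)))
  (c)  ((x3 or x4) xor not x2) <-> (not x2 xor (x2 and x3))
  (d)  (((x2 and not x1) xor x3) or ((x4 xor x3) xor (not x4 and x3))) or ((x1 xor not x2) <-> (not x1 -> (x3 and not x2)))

d

(a) disagrees with f on (0,0,0,0) (formula → 1, table → 0); rule it out.
(b) disagrees with f on (0,0,0,0) (formula → 1, table → 0); rule it out.
(c) disagrees with f on (0,0,0,0) (formula → 1, table → 0); rule it out.
Only (d) survives; checking it on all 16 rows confirms it matches f.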